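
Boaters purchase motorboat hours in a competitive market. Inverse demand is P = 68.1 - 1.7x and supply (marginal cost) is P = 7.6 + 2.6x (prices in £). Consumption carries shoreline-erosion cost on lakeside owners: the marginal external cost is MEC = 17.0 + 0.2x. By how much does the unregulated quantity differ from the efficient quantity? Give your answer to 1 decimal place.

4.4 units

Market equilibrium (private): 7.6 + 2.6x = 68.1 - 1.7x → x_m = 14.0698.
Social marginal benefit = demand − MEC = 51.1 - 1.9x.
Set SMB = MC: 51.1 - 1.9x = 7.6 + 2.6x → x* = 9.6667.
Gap = |14.0698 − 9.6667| = 4.4031.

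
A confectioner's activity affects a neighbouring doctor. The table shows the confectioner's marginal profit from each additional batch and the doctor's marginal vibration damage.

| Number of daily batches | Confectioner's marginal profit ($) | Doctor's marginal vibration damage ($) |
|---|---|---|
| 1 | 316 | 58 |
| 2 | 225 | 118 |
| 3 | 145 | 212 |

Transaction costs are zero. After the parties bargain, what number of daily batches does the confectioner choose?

Bargaining reaches the level where marginal profit last exceeds marginal vibration damage.
That holds through level 2 (225 ≥ 118) but not at 3 (145 < 212).

2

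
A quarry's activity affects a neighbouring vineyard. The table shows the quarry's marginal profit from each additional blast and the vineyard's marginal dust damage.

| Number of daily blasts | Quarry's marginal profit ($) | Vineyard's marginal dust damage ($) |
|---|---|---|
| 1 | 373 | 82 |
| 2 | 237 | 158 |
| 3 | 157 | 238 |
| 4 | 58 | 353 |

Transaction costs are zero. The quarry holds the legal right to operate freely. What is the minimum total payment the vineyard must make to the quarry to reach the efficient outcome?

$215

Left alone the quarry would choose level 4 (marginal profit stays positive).
Efficient level: k* = 2 (marginal profit ≥ marginal dust damage through 2).
The vineyard must at least cover the quarry's forgone profit from cutting 4→2: 157 + 58 = 215.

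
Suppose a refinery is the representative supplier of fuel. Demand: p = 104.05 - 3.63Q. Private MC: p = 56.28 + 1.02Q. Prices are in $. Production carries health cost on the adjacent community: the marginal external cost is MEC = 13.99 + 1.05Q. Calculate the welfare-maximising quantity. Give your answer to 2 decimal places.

Q* = 5.93

Social marginal cost = private MC + MEC = 70.27 + 2.07Q.
Set SMC = demand: 70.27 + 2.07Q = 104.05 - 3.63Q → Q* = 5.9263.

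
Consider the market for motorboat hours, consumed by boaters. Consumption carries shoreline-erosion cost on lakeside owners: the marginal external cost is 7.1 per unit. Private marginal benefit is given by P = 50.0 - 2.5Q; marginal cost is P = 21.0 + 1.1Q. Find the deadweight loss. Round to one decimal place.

DWL = 7.0

Market equilibrium (private): 21.0 + 1.1Q = 50.0 - 2.5Q → Q_m = 8.0556.
Social marginal benefit = demand − MEC = 42.9 - 2.5Q.
Set SMB = MC: 42.9 - 2.5Q = 21.0 + 1.1Q → Q* = 6.0833.
Between Q* and Q_m the wedge MC − SMB runs linearly from 0 to MEC(Q_m), so the loss is a triangle.
DWL = ½ × 1.9723 × 7.1000 = 7.0017.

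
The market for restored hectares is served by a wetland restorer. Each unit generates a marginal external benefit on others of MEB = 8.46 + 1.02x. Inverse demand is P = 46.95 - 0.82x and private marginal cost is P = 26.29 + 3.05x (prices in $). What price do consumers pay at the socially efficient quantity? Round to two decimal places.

Social marginal cost = private MC − MEB = 17.83 + 2.03x.
Set SMC = demand: 17.83 + 2.03x = 46.95 - 0.82x → x* = 10.2175.
Consumer price on the demand curve at x*: 46.95 − 0.82×10.2175 = 38.5717.

P = $38.57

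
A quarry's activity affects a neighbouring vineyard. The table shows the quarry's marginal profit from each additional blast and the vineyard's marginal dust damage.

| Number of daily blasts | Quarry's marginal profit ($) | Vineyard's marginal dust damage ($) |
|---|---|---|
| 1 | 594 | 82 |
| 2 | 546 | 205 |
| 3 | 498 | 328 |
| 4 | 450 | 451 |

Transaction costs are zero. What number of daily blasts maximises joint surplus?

3

Bargaining reaches the level where marginal profit last exceeds marginal dust damage.
That holds through level 3 (498 ≥ 328) but not at 4 (450 < 451).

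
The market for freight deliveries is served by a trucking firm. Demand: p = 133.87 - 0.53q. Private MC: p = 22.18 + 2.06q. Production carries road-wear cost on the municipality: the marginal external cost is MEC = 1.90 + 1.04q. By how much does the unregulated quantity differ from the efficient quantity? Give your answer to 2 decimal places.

12.88 units

Market equilibrium (private): 22.18 + 2.06q = 133.87 - 0.53q → q_m = 43.1236.
Social marginal cost = private MC + MEC = 24.08 + 3.10q.
Set SMC = demand: 24.08 + 3.10q = 133.87 - 0.53q → q* = 30.2452.
Gap = |43.1236 − 30.2452| = 12.8784.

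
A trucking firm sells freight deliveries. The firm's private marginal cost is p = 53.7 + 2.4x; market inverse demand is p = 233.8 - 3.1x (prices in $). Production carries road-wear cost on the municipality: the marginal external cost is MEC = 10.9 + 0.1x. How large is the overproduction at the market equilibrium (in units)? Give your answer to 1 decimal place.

2.5 units

Market equilibrium (private): 53.7 + 2.4x = 233.8 - 3.1x → x_m = 32.7455.
Social marginal cost = private MC + MEC = 64.6 + 2.5x.
Set SMC = demand: 64.6 + 2.5x = 233.8 - 3.1x → x* = 30.2143.
Gap = |32.7455 − 30.2143| = 2.5312.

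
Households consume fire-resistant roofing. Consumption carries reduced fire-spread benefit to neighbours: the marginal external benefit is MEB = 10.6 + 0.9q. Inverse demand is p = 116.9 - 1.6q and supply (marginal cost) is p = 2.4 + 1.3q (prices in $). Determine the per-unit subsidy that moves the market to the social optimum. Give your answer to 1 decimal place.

subsidy = $66.9 per unit

Social marginal benefit = demand + MEB = 127.5 - 0.7q.
Set SMB = MC: 127.5 - 0.7q = 2.4 + 1.3q → q* = 62.5500.
The Pigouvian subsidy equals MEB at q*: 10.6 + 0.9×62.5500 = 66.8950.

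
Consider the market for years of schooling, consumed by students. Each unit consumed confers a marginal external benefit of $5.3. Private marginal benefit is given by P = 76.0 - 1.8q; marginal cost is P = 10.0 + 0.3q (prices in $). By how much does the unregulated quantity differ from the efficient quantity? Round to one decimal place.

2.5 units

Market equilibrium (private): 10.0 + 0.3q = 76.0 - 1.8q → q_m = 31.4286.
Social marginal benefit = demand + MEB = 81.3 - 1.8q.
Set SMB = MC: 81.3 - 1.8q = 10.0 + 0.3q → q* = 33.9524.
Gap = |31.4286 − 33.9524| = 2.5238.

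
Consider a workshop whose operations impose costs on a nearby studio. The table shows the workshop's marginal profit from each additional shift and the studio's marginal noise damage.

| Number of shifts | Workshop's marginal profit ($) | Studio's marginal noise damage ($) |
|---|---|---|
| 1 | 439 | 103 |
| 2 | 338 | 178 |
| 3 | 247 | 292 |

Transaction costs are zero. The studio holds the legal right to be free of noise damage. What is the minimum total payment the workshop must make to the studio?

Efficient level: marginal profit ≥ marginal noise damage through level 2, so k* = 2.
With the studio holding the right, the workshop must at least compensate total damage at k*: 103 + 178 = 281.

$281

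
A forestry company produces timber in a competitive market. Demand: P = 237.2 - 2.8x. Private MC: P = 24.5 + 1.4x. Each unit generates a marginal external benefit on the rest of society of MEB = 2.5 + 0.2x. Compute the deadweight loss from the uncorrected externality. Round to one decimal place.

Market equilibrium (private): 24.5 + 1.4x = 237.2 - 2.8x → x_m = 50.6429.
Social marginal cost = private MC − MEB = 22.0 + 1.2x.
Set SMC = demand: 22.0 + 1.2x = 237.2 - 2.8x → x* = 53.8000.
Between x* and x_m the wedge demand − SMC runs linearly from 0 to MEB(x_m), so the loss is a triangle.
DWL = ½ × 3.1571 × 12.6286 = 19.9349.

DWL = 19.9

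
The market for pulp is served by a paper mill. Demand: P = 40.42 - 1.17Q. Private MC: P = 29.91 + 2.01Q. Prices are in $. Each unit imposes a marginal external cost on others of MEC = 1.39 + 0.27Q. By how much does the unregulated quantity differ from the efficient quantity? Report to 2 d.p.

0.66 units

Market equilibrium (private): 29.91 + 2.01Q = 40.42 - 1.17Q → Q_m = 3.3050.
Social marginal cost = private MC + MEC = 31.30 + 2.28Q.
Set SMC = demand: 31.30 + 2.28Q = 40.42 - 1.17Q → Q* = 2.6435.
Gap = |3.3050 − 2.6435| = 0.6615.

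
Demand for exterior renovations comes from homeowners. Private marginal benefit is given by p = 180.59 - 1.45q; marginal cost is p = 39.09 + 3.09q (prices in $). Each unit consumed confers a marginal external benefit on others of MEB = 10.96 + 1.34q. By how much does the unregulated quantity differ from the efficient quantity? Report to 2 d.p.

16.48 units

Market equilibrium (private): 39.09 + 3.09q = 180.59 - 1.45q → q_m = 31.1674.
Social marginal benefit = demand + MEB = 191.55 - 0.11q.
Set SMB = MC: 191.55 - 0.11q = 39.09 + 3.09q → q* = 47.6438.
Gap = |31.1674 − 47.6438| = 16.4764.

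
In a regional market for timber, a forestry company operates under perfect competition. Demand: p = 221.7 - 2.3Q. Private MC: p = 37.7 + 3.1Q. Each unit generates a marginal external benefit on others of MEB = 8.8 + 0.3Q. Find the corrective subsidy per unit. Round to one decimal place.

Social marginal cost = private MC − MEB = 28.9 + 2.8Q.
Set SMC = demand: 28.9 + 2.8Q = 221.7 - 2.3Q → Q* = 37.8039.
The Pigouvian subsidy equals MEB at Q*: 8.8 + 0.3×37.8039 = 20.1412.

subsidy = 20.1 per unit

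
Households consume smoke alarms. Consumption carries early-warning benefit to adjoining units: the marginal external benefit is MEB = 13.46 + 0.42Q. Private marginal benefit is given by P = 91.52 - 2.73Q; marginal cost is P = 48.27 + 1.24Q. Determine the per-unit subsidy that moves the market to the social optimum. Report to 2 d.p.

subsidy = 20.17 per unit

Social marginal benefit = demand + MEB = 104.98 - 2.31Q.
Set SMB = MC: 104.98 - 2.31Q = 48.27 + 1.24Q → Q* = 15.9746.
The Pigouvian subsidy equals MEB at Q*: 13.46 + 0.42×15.9746 = 20.1693.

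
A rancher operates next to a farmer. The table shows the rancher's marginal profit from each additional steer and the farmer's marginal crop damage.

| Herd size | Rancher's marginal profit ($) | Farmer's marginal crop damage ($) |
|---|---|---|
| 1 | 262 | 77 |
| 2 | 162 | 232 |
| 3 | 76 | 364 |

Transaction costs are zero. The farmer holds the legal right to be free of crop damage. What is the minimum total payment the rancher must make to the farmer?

$77

Efficient level: marginal profit ≥ marginal crop damage through level 1, so k* = 1.
With the farmer holding the right, the rancher must at least compensate total damage at k*: 77 = 77.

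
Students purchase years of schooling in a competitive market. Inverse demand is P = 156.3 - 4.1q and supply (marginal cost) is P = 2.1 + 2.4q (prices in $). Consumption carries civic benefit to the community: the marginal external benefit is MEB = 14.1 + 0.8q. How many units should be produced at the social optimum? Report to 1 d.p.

Social marginal benefit = demand + MEB = 170.4 - 3.3q.
Set SMB = MC: 170.4 - 3.3q = 2.1 + 2.4q → q* = 29.5263.

q* = 29.5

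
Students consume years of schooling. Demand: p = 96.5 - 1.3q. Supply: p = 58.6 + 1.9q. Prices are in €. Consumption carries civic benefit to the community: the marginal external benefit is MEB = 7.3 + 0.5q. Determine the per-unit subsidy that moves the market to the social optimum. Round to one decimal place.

subsidy = €15.7 per unit

Social marginal benefit = demand + MEB = 103.8 - 0.8q.
Set SMB = MC: 103.8 - 0.8q = 58.6 + 1.9q → q* = 16.7407.
The Pigouvian subsidy equals MEB at q*: 7.3 + 0.5×16.7407 = 15.6704.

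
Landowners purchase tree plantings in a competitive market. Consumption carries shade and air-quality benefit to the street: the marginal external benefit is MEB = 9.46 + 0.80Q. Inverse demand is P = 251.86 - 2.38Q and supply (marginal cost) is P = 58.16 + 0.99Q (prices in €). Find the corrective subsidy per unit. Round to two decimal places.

subsidy = €72.70 per unit

Social marginal benefit = demand + MEB = 261.32 - 1.58Q.
Set SMB = MC: 261.32 - 1.58Q = 58.16 + 0.99Q → Q* = 79.0506.
The Pigouvian subsidy equals MEB at Q*: 9.46 + 0.80×79.0506 = 72.7005.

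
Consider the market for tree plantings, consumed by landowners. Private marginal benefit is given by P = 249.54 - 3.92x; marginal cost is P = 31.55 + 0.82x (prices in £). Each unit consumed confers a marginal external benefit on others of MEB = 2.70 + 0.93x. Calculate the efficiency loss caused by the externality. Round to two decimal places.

DWL = £271.33

Market equilibrium (private): 31.55 + 0.82x = 249.54 - 3.92x → x_m = 45.9895.
Social marginal benefit = demand + MEB = 252.24 - 2.99x.
Set SMB = MC: 252.24 - 2.99x = 31.55 + 0.82x → x* = 57.9239.
The welfare-loss triangle has base |x_m − x*| and height MEB(x_m) (the vertical gap between SMB and MC is zero at x* and MEB at x_m).
DWL = ½ × 11.9344 × 45.4702 = 271.3298.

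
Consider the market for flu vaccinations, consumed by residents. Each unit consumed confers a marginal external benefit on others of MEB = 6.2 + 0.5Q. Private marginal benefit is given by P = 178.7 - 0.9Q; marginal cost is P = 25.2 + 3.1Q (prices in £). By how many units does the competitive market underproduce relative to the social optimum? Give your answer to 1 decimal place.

7.3 units

Market equilibrium (private): 25.2 + 3.1Q = 178.7 - 0.9Q → Q_m = 38.3750.
Social marginal benefit = demand + MEB = 184.9 - 0.4Q.
Set SMB = MC: 184.9 - 0.4Q = 25.2 + 3.1Q → Q* = 45.6286.
Gap = |38.3750 − 45.6286| = 7.2536.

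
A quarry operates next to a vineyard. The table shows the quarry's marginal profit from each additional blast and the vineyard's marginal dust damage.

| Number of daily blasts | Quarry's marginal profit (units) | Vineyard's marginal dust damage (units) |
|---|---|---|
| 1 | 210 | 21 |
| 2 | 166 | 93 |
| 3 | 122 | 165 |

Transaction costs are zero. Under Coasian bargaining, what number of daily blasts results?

2

Bargaining reaches the level where marginal profit last exceeds marginal dust damage.
That holds through level 2 (166 ≥ 93) but not at 3 (122 < 165).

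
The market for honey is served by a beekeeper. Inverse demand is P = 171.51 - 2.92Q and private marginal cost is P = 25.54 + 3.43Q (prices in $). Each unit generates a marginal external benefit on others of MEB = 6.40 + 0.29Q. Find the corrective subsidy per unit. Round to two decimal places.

Social marginal cost = private MC − MEB = 19.14 + 3.14Q.
Set SMC = demand: 19.14 + 3.14Q = 171.51 - 2.92Q → Q* = 25.1436.
The Pigouvian subsidy equals MEB at Q*: 6.40 + 0.29×25.1436 = 13.6916.

subsidy = $13.69 per unit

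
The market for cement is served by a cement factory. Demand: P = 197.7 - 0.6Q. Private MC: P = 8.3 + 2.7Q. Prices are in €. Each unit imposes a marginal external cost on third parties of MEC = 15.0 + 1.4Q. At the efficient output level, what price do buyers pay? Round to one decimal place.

Social marginal cost = private MC + MEC = 23.3 + 4.1Q.
Set SMC = demand: 23.3 + 4.1Q = 197.7 - 0.6Q → Q* = 37.1064.
Consumer price on the demand curve at Q*: 197.7 − 0.6×37.1064 = 175.4362.

P = €175.4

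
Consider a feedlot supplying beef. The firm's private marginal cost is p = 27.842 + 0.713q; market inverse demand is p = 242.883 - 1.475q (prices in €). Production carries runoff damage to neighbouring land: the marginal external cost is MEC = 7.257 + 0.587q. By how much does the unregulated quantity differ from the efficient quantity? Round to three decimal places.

23.405 units

Market equilibrium (private): 27.842 + 0.713q = 242.883 - 1.475q → q_m = 98.2820.
Social marginal cost = private MC + MEC = 35.099 + 1.300q.
Set SMC = demand: 35.099 + 1.300q = 242.883 - 1.475q → q* = 74.8771.
Gap = |98.2820 − 74.8771| = 23.4049.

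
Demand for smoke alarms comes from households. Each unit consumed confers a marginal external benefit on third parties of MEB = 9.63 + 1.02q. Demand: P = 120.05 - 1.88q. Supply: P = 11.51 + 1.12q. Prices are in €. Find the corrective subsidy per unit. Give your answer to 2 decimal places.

subsidy = €70.51 per unit

Social marginal benefit = demand + MEB = 129.68 - 0.86q.
Set SMB = MC: 129.68 - 0.86q = 11.51 + 1.12q → q* = 59.6818.
The Pigouvian subsidy equals MEB at q*: 9.63 + 1.02×59.6818 = 70.5054.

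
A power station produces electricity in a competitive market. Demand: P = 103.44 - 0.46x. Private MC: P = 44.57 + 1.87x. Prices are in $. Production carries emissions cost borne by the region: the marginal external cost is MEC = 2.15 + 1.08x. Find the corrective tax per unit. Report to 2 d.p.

tax = $20.11 per unit

Social marginal cost = private MC + MEC = 46.72 + 2.95x.
Set SMC = demand: 46.72 + 2.95x = 103.44 - 0.46x → x* = 16.6334.
The Pigouvian tax equals MEC at x*: 2.15 + 1.08×16.6334 = 20.1141.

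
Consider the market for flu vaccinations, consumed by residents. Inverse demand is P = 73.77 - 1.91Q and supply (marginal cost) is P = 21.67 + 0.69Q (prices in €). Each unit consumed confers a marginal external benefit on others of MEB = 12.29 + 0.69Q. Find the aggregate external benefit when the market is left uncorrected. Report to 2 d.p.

€384.80

Market equilibrium (private): 21.67 + 0.69Q = 73.77 - 1.91Q → Q_m = 20.0385.
Total external benefit = ∫₀^{Q_m} (12.29 + 0.69Q) dQ = 12.29×20.0385 + ½×0.69×20.0385² = 384.8050.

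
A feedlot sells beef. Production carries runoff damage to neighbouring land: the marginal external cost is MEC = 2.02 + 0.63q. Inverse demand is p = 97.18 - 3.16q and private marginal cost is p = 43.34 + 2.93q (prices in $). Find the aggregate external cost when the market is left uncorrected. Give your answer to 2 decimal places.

Market equilibrium (private): 43.34 + 2.93q = 97.18 - 3.16q → q_m = 8.8407.
Total external cost = ∫₀^{q_m} (2.02 + 0.63q) dq = 2.02×8.8407 + ½×0.63×8.8407² = 42.4780.

$42.48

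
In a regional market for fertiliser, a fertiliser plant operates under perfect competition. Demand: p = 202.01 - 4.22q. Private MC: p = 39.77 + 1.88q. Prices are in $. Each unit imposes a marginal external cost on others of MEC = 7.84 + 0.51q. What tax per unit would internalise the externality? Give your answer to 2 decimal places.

tax = $19.75 per unit

Social marginal cost = private MC + MEC = 47.61 + 2.39q.
Set SMC = demand: 47.61 + 2.39q = 202.01 - 4.22q → q* = 23.3585.
The Pigouvian tax equals MEC at q*: 7.84 + 0.51×23.3585 = 19.7528.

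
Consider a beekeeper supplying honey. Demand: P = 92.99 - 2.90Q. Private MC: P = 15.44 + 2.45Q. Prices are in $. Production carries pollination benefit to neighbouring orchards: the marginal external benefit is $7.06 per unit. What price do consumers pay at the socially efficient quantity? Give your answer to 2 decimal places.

Social marginal cost = private MC − MEB = 8.38 + 2.45Q.
Set SMC = demand: 8.38 + 2.45Q = 92.99 - 2.90Q → Q* = 15.8150.
Consumer price on the demand curve at Q*: 92.99 − 2.90×15.8150 = 47.1265.

P = $47.13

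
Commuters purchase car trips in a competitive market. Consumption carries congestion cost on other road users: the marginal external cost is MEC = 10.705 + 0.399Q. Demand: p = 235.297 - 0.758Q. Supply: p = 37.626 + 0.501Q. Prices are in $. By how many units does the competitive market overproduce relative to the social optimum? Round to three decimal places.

Market equilibrium (private): 37.626 + 0.501Q = 235.297 - 0.758Q → Q_m = 157.0064.
Social marginal benefit = demand − MEC = 224.592 - 1.157Q.
Set SMB = MC: 224.592 - 1.157Q = 37.626 + 0.501Q → Q* = 112.7660.
Gap = |157.0064 − 112.7660| = 44.2404.

44.240 units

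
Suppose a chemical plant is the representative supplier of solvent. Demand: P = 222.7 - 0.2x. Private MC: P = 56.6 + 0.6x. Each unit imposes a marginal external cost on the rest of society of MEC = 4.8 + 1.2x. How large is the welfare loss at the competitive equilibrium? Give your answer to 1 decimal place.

DWL = 16122.7

Market equilibrium (private): 56.6 + 0.6x = 222.7 - 0.2x → x_m = 207.6250.
Social marginal cost = private MC + MEC = 61.4 + 1.8x.
Set SMC = demand: 61.4 + 1.8x = 222.7 - 0.2x → x* = 80.6500.
Height of the DWL triangle at x_m is SMC(x_m) − demand(x_m) = MEC(x_m) = 253.9500.
DWL = ½ × 126.9750 × 253.9500 = 16122.6506.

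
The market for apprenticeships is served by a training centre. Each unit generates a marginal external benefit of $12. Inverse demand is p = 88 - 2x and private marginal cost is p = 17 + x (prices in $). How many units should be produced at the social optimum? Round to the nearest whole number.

x* = 28

Social marginal cost = private MC − MEB = 5 + x.
Set SMC = demand: 5 + x = 88 - 2x → x* = 27.6667.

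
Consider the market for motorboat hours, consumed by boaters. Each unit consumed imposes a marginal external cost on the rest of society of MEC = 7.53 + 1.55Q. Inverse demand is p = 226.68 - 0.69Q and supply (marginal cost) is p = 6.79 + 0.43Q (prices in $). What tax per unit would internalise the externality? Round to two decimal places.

tax = $130.81 per unit

Social marginal benefit = demand − MEC = 219.15 - 2.24Q.
Set SMB = MC: 219.15 - 2.24Q = 6.79 + 0.43Q → Q* = 79.5356.
The Pigouvian tax equals MEC at Q*: 7.53 + 1.55×79.5356 = 130.8102.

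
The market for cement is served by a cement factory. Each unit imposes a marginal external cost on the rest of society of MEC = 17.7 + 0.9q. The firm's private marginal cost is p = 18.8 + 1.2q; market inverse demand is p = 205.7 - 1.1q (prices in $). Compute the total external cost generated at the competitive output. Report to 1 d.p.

Market equilibrium (private): 18.8 + 1.2q = 205.7 - 1.1q → q_m = 81.2609.
Total external cost = ∫₀^{q_m} (17.7 + 0.9q) dq = 17.7×81.2609 + ½×0.9×81.2609² = 4409.8182.

$4409.8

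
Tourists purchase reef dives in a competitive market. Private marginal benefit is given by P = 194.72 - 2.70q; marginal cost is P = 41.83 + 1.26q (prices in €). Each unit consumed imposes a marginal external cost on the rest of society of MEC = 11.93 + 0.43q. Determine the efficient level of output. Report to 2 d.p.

q* = 32.11

Social marginal benefit = demand − MEC = 182.79 - 3.13q.
Set SMB = MC: 182.79 - 3.13q = 41.83 + 1.26q → q* = 32.1093.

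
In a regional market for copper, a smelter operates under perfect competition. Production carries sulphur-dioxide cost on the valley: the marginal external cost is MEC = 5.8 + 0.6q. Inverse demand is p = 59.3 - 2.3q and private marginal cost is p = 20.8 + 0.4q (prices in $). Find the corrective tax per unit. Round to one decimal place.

Social marginal cost = private MC + MEC = 26.6 + q.
Set SMC = demand: 26.6 + q = 59.3 - 2.3q → q* = 9.9091.
The Pigouvian tax equals MEC at q*: 5.8 + 0.6×9.9091 = 11.7455.

tax = $11.7 per unit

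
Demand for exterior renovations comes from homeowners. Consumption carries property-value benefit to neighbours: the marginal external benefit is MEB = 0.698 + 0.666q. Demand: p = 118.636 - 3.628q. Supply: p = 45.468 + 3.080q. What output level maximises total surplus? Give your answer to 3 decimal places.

Social marginal benefit = demand + MEB = 119.334 - 2.962q.
Set SMB = MC: 119.334 - 2.962q = 45.468 + 3.080q → q* = 12.2254.

q* = 12.225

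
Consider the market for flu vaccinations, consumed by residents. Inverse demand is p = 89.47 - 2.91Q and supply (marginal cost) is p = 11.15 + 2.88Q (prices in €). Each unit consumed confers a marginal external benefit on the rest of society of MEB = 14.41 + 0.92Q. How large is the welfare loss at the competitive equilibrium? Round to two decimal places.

Market equilibrium (private): 11.15 + 2.88Q = 89.47 - 2.91Q → Q_m = 13.5268.
Social marginal benefit = demand + MEB = 103.88 - 1.99Q.
Set SMB = MC: 103.88 - 1.99Q = 11.15 + 2.88Q → Q* = 19.0411.
The welfare-loss triangle has base |Q_m − Q*| and height MEB(Q_m) (the vertical gap between SMB and MC is zero at Q* and MEB at Q_m).
DWL = ½ × 5.5143 × 26.8546 = 74.0422.

DWL = €74.04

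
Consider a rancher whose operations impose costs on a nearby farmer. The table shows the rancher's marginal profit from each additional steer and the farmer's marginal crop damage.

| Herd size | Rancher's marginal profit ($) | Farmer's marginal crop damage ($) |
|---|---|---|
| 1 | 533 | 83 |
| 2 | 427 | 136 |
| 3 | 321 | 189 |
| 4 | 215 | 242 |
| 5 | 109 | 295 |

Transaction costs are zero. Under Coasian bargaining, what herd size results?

3

Bargaining reaches the level where marginal profit last exceeds marginal crop damage.
That holds through level 3 (321 ≥ 189) but not at 4 (215 < 242).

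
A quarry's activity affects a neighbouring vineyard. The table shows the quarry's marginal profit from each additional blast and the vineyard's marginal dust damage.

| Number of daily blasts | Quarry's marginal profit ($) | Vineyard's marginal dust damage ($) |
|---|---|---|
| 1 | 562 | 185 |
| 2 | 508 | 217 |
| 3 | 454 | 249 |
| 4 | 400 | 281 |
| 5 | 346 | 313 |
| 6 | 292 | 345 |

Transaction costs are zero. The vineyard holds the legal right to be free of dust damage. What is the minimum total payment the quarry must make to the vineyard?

$1245

Efficient level: marginal profit ≥ marginal dust damage through level 5, so k* = 5.
With the vineyard holding the right, the quarry must at least compensate total damage at k*: 185 + 217 + 249 + 281 + 313 = 1245.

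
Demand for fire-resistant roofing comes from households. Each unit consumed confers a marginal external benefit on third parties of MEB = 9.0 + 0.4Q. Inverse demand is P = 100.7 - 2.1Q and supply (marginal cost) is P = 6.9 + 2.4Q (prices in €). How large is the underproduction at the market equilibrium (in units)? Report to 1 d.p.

Market equilibrium (private): 6.9 + 2.4Q = 100.7 - 2.1Q → Q_m = 20.8444.
Social marginal benefit = demand + MEB = 109.7 - 1.7Q.
Set SMB = MC: 109.7 - 1.7Q = 6.9 + 2.4Q → Q* = 25.0732.
Gap = |20.8444 − 25.0732| = 4.2288.

4.2 units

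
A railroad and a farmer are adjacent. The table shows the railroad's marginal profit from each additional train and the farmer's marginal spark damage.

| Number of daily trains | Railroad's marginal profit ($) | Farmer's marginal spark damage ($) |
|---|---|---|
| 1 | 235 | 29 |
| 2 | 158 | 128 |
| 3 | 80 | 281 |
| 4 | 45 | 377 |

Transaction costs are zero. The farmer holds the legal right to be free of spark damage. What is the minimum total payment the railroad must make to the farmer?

$157

Efficient level: marginal profit ≥ marginal spark damage through level 2, so k* = 2.
With the farmer holding the right, the railroad must at least compensate total damage at k*: 29 + 128 = 157.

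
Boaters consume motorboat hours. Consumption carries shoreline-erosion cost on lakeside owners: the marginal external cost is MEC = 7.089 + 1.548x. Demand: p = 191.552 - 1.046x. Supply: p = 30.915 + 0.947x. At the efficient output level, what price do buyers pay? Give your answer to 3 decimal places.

P = 146.194

Social marginal benefit = demand − MEC = 184.463 - 2.594x.
Set SMB = MC: 184.463 - 2.594x = 30.915 + 0.947x → x* = 43.3629.
Consumer price on the demand curve at x*: 191.552 − 1.046×43.3629 = 146.1944.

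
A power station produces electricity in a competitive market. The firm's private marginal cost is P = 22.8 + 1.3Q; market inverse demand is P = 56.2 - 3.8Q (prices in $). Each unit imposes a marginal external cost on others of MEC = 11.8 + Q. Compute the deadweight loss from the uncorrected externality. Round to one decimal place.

Market equilibrium (private): 22.8 + 1.3Q = 56.2 - 3.8Q → Q_m = 6.5490.
Social marginal cost = private MC + MEC = 34.6 + 2.3Q.
Set SMC = demand: 34.6 + 2.3Q = 56.2 - 3.8Q → Q* = 3.5410.
Between Q* and Q_m the wedge SMC − demand runs linearly from 0 to MEC(Q_m), so the loss is a triangle.
DWL = ½ × 3.0080 × 18.3490 = 27.5969.

DWL = $27.6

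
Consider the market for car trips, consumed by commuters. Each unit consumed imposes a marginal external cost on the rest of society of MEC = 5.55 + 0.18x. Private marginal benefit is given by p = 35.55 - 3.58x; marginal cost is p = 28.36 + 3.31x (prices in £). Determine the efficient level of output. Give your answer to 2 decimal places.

x* = 0.23

Social marginal benefit = demand − MEC = 30.00 - 3.76x.
Set SMB = MC: 30.00 - 3.76x = 28.36 + 3.31x → x* = 0.2320.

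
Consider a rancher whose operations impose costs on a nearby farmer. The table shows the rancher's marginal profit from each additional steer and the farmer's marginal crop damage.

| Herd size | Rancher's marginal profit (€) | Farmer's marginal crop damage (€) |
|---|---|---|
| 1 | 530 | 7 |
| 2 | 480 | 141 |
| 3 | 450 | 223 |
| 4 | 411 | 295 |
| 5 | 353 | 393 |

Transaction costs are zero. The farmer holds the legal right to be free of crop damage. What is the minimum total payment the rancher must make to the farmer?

Efficient level: marginal profit ≥ marginal crop damage through level 4, so k* = 4.
With the farmer holding the right, the rancher must at least compensate total damage at k*: 7 + 141 + 223 + 295 = 666.

€666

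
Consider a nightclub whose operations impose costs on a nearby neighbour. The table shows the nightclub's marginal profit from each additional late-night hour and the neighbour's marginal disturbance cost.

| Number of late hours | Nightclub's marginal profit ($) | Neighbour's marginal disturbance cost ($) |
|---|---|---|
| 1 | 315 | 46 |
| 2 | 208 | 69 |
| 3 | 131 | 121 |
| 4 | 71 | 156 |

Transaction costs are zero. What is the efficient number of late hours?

3

Bargaining reaches the level where marginal profit last exceeds marginal disturbance cost.
That holds through level 3 (131 ≥ 121) but not at 4 (71 < 156).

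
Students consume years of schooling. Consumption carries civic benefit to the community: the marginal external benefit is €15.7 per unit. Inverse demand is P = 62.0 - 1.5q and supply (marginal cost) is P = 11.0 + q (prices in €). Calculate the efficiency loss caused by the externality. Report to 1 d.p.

DWL = €49.3

Market equilibrium (private): 11.0 + q = 62.0 - 1.5q → q_m = 20.4000.
Social marginal benefit = demand + MEB = 77.7 - 1.5q.
Set SMB = MC: 77.7 - 1.5q = 11.0 + q → q* = 26.6800.
The loss is the area between SMB and MC from q* to q_m; with linear curves that's a triangle of height MEB(q_m).
DWL = ½ × 6.2800 × 15.7000 = 49.2980.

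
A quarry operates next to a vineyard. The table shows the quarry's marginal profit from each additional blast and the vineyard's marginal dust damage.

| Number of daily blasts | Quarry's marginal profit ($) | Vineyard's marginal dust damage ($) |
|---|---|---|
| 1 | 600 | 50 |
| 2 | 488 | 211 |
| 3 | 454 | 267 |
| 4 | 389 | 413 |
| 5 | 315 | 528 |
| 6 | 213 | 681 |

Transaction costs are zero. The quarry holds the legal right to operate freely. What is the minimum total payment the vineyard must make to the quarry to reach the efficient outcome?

$917

Left alone the quarry would choose level 6 (marginal profit stays positive).
Efficient level: k* = 3 (marginal profit ≥ marginal dust damage through 3).
The vineyard must at least cover the quarry's forgone profit from cutting 6→3: 389 + 315 + 213 = 917.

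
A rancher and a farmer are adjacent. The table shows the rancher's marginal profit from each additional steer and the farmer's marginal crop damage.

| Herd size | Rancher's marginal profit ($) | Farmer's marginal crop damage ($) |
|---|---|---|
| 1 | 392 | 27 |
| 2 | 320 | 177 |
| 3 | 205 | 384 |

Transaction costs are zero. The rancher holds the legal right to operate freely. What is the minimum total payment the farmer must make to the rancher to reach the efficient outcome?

Left alone the rancher would choose level 3 (marginal profit stays positive).
Efficient level: k* = 2 (marginal profit ≥ marginal crop damage through 2).
The farmer must at least cover the rancher's forgone profit from cutting 3→2: 205 = 205.

$205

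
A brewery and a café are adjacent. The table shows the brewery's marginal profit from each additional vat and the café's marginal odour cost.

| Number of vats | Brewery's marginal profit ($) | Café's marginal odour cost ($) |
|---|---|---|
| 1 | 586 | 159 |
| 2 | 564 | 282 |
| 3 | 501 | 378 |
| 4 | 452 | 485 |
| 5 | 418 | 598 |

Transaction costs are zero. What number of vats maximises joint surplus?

3

Bargaining reaches the level where marginal profit last exceeds marginal odour cost.
That holds through level 3 (501 ≥ 378) but not at 4 (452 < 485).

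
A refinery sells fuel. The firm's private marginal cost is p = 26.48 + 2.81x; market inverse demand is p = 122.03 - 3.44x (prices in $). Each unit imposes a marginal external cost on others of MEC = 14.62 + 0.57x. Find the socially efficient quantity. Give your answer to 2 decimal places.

x* = 11.87

Social marginal cost = private MC + MEC = 41.10 + 3.38x.
Set SMC = demand: 41.10 + 3.38x = 122.03 - 3.44x → x* = 11.8666.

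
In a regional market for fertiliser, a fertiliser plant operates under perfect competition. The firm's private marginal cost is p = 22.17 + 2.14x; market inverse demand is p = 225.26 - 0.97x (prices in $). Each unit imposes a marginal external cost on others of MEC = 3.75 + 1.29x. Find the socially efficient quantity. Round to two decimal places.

x* = 45.30

Social marginal cost = private MC + MEC = 25.92 + 3.43x.
Set SMC = demand: 25.92 + 3.43x = 225.26 - 0.97x → x* = 45.3045.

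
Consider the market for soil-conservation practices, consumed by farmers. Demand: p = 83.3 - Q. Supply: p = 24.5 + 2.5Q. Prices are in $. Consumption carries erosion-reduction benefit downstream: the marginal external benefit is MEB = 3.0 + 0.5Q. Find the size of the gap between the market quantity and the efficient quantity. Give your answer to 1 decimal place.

3.8 units

Market equilibrium (private): 24.5 + 2.5Q = 83.3 - Q → Q_m = 16.8000.
Social marginal benefit = demand + MEB = 86.3 - 0.5Q.
Set SMB = MC: 86.3 - 0.5Q = 24.5 + 2.5Q → Q* = 20.6000.
Gap = |16.8000 − 20.6000| = 3.8000.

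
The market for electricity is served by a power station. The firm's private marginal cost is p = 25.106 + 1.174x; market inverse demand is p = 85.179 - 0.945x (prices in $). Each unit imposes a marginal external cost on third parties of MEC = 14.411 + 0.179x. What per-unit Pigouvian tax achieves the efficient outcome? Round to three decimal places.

Social marginal cost = private MC + MEC = 39.517 + 1.353x.
Set SMC = demand: 39.517 + 1.353x = 85.179 - 0.945x → x* = 19.8703.
The Pigouvian tax equals MEC at x*: 14.411 + 0.179×19.8703 = 17.9678.

tax = $17.968 per unit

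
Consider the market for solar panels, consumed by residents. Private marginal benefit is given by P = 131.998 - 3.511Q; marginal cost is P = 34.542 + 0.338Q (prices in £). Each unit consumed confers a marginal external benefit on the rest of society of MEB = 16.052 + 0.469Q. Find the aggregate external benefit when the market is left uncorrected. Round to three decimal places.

£556.770

Market equilibrium (private): 34.542 + 0.338Q = 131.998 - 3.511Q → Q_m = 25.3198.
Total external benefit = ∫₀^{Q_m} (16.052 + 0.469Q) dQ = 16.052×25.3198 + ½×0.469×25.3198² = 556.7696.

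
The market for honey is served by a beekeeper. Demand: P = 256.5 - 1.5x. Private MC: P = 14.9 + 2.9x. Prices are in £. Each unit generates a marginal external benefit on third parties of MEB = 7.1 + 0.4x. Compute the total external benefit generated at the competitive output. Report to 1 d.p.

£992.9

Market equilibrium (private): 14.9 + 2.9x = 256.5 - 1.5x → x_m = 54.9091.
Total external benefit = ∫₀^{x_m} (7.1 + 0.4x) dx = 7.1×54.9091 + ½×0.4×54.9091² = 992.8565.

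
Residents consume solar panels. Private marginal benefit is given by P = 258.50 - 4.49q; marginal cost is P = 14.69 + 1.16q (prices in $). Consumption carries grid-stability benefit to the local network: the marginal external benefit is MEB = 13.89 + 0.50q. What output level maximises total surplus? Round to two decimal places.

q* = 50.04

Social marginal benefit = demand + MEB = 272.39 - 3.99q.
Set SMB = MC: 272.39 - 3.99q = 14.69 + 1.16q → q* = 50.0388.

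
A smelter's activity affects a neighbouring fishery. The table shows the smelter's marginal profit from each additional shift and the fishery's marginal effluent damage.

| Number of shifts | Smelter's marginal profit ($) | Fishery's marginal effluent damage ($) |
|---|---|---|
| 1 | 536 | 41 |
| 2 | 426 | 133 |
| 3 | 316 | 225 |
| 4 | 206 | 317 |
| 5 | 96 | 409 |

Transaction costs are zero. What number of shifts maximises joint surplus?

Bargaining reaches the level where marginal profit last exceeds marginal effluent damage.
That holds through level 3 (316 ≥ 225) but not at 4 (206 < 317).

3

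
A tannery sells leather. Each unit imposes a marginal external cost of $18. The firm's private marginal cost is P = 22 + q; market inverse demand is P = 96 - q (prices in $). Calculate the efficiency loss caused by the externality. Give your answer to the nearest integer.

DWL = $81

Market equilibrium (private): 22 + q = 96 - q → q_m = 37.0000.
Social marginal cost = private MC + MEC = 40 + q.
Set SMC = demand: 40 + q = 96 - q → q* = 28.0000.
Height of the DWL triangle at q_m is SMC(q_m) − demand(q_m) = MEC(q_m) = 18.0000.
DWL = ½ × 9.0000 × 18.0000 = 81.0000.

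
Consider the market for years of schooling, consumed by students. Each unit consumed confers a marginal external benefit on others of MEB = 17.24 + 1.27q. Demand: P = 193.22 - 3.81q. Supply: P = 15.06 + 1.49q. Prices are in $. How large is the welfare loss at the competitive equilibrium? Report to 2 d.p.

DWL = $445.63

Market equilibrium (private): 15.06 + 1.49q = 193.22 - 3.81q → q_m = 33.6151.
Social marginal benefit = demand + MEB = 210.46 - 2.54q.
Set SMB = MC: 210.46 - 2.54q = 15.06 + 1.49q → q* = 48.4864.
Height of the DWL triangle at q_m is SMB(q_m) − MC(q_m) = MEB(q_m) = 59.9312.
DWL = ½ × 14.8713 × 59.9312 = 445.6274.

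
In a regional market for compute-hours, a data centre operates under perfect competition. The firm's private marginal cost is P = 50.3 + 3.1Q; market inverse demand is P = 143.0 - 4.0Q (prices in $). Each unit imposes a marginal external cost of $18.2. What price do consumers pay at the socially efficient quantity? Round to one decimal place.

P = $101.0

Social marginal cost = private MC + MEC = 68.5 + 3.1Q.
Set SMC = demand: 68.5 + 3.1Q = 143.0 - 4.0Q → Q* = 10.4930.
Consumer price on the demand curve at Q*: 143.0 − 4.0×10.4930 = 101.0280.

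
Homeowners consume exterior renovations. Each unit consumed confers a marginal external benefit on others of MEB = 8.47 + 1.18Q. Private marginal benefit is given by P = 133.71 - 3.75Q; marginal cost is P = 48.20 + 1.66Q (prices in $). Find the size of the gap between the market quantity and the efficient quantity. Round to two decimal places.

6.41 units

Market equilibrium (private): 48.20 + 1.66Q = 133.71 - 3.75Q → Q_m = 15.8059.
Social marginal benefit = demand + MEB = 142.18 - 2.57Q.
Set SMB = MC: 142.18 - 2.57Q = 48.20 + 1.66Q → Q* = 22.2175.
Gap = |15.8059 − 22.2175| = 6.4116.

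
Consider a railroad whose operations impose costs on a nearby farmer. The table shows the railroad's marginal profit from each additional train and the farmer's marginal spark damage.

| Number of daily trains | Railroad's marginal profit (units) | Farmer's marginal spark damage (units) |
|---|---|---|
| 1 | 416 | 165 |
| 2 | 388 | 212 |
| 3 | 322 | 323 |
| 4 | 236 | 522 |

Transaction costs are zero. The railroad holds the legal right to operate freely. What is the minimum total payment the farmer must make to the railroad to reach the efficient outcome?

558

Left alone the railroad would choose level 4 (marginal profit stays positive).
Efficient level: k* = 2 (marginal profit ≥ marginal spark damage through 2).
The farmer must at least cover the railroad's forgone profit from cutting 4→2: 322 + 236 = 558.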